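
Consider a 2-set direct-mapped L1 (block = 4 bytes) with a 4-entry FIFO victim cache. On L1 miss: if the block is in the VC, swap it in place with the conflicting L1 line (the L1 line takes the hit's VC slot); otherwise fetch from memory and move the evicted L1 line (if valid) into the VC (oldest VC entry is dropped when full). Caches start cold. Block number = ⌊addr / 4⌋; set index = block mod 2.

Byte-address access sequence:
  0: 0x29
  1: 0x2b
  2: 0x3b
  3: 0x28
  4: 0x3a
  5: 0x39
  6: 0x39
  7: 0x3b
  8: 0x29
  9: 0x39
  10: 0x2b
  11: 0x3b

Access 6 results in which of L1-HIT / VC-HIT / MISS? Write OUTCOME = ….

#0 0x29→b10/s0 MISS; vc=[]
#1 0x2b→b10/s0 L1-HIT; vc=[]
#2 0x3b→b14/s0 MISS; vc=[10]
#3 0x28→b10/s0 VC-HIT; vc=[14]
#4 0x3a→b14/s0 VC-HIT; vc=[10]
#5 0x39→b14/s0 L1-HIT; vc=[10]
#6 0x39→b14/s0 L1-HIT; vc=[10]
#7 0x3b→b14/s0 L1-HIT; vc=[10]
#8 0x29→b10/s0 VC-HIT; vc=[14]
#9 0x39→b14/s0 VC-HIT; vc=[10]
#10 0x2b→b10/s0 VC-HIT; vc=[14]
#11 0x3b→b14/s0 VC-HIT; vc=[10]

OUTCOME = L1-HIT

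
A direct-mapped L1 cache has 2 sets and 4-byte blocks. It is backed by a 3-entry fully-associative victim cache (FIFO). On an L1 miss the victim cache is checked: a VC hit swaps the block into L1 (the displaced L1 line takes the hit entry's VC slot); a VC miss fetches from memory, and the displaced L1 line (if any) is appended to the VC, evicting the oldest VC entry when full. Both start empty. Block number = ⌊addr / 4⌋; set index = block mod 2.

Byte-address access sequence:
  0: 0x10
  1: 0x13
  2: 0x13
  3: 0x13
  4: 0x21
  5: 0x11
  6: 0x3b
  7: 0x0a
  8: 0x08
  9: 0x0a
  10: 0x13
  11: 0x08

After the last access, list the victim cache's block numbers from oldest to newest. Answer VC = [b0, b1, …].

0: 0x10 (blk 4, set 0) → MISS  vc=[]
1: 0x13 (blk 4, set 0) → L1-HIT  vc=[]
2: 0x13 (blk 4, set 0) → L1-HIT  vc=[]
3: 0x13 (blk 4, set 0) → L1-HIT  vc=[]
4: 0x21 (blk 8, set 0) → MISS  vc=[4]
5: 0x11 (blk 4, set 0) → VC-HIT  vc=[8]
6: 0x3b (blk 14, set 0) → MISS  vc=[8, 4]
7: 0xa (blk 2, set 0) → MISS  vc=[8, 4, 14]
8: 0x8 (blk 2, set 0) → L1-HIT  vc=[8, 4, 14]
9: 0xa (blk 2, set 0) → L1-HIT  vc=[8, 4, 14]
10: 0x13 (blk 4, set 0) → VC-HIT  vc=[8, 2, 14]
11: 0x8 (blk 2, set 0) → VC-HIT  vc=[8, 4, 14]

VC = [8, 4, 14]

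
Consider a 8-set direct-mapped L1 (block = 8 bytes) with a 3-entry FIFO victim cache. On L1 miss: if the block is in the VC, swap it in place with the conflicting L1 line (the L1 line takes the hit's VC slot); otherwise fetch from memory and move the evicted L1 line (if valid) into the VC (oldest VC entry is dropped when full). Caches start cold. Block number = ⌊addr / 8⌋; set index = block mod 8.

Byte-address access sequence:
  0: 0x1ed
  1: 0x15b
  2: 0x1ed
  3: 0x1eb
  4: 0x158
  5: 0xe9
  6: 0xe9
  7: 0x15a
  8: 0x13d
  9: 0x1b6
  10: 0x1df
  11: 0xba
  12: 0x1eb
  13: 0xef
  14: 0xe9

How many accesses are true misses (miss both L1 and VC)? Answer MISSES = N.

#0 0x1ed→b61/s5 MISS; vc=[]
#1 0x15b→b43/s3 MISS; vc=[]
#2 0x1ed→b61/s5 L1-HIT; vc=[]
#3 0x1eb→b61/s5 L1-HIT; vc=[]
#4 0x158→b43/s3 L1-HIT; vc=[]
#5 0xe9→b29/s5 MISS; vc=[61]
#6 0xe9→b29/s5 L1-HIT; vc=[61]
#7 0x15a→b43/s3 L1-HIT; vc=[61]
#8 0x13d→b39/s7 MISS; vc=[61]
#9 0x1b6→b54/s6 MISS; vc=[61]
#10 0x1df→b59/s3 MISS; vc=[61,43]
#11 0xba→b23/s7 MISS; vc=[61,43,39]
#12 0x1eb→b61/s5 VC-HIT; vc=[29,43,39]
#13 0xef→b29/s5 VC-HIT; vc=[61,43,39]
#14 0xe9→b29/s5 L1-HIT; vc=[61,43,39]

MISSES = 7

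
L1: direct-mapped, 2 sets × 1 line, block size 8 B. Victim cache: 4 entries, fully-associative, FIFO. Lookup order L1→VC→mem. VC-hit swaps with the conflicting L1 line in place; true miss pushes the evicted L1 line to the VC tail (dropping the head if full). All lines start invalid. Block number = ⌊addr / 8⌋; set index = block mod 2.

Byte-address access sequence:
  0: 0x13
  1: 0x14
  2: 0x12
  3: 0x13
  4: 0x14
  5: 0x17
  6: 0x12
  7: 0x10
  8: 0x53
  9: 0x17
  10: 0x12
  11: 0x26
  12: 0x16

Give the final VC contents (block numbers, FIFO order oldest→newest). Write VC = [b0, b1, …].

#0 0x13→b2/s0 MISS; vc=[]
#1 0x14→b2/s0 L1-HIT; vc=[]
#2 0x12→b2/s0 L1-HIT; vc=[]
#3 0x13→b2/s0 L1-HIT; vc=[]
#4 0x14→b2/s0 L1-HIT; vc=[]
#5 0x17→b2/s0 L1-HIT; vc=[]
#6 0x12→b2/s0 L1-HIT; vc=[]
#7 0x10→b2/s0 L1-HIT; vc=[]
#8 0x53→b10/s0 MISS; vc=[2]
#9 0x17→b2/s0 VC-HIT; vc=[10]
#10 0x12→b2/s0 L1-HIT; vc=[10]
#11 0x26→b4/s0 MISS; vc=[10,2]
#12 0x16→b2/s0 VC-HIT; vc=[10,4]

VC = [10, 4]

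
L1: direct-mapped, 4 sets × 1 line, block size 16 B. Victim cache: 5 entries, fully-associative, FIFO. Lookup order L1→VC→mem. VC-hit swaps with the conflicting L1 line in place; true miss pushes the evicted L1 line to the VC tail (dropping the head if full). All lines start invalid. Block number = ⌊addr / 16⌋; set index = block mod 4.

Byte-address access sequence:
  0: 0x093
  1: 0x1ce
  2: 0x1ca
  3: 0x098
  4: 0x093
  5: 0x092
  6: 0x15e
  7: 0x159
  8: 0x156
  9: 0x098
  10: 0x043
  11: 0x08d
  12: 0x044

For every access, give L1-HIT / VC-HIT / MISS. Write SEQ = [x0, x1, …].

SEQ = [MISS, MISS, L1-HIT, L1-HIT, L1-HIT, L1-HIT, MISS, L1-HIT, L1-HIT, VC-HIT, MISS, MISS, VC-HIT]

0: 0x93 (blk 9, set 1) → MISS  vc=[]
1: 0x1ce (blk 28, set 0) → MISS  vc=[]
2: 0x1ca (blk 28, set 0) → L1-HIT  vc=[]
3: 0x98 (blk 9, set 1) → L1-HIT  vc=[]
4: 0x93 (blk 9, set 1) → L1-HIT  vc=[]
5: 0x92 (blk 9, set 1) → L1-HIT  vc=[]
6: 0x15e (blk 21, set 1) → MISS  vc=[9]
7: 0x159 (blk 21, set 1) → L1-HIT  vc=[9]
8: 0x156 (blk 21, set 1) → L1-HIT  vc=[9]
9: 0x98 (blk 9, set 1) → VC-HIT  vc=[21]
10: 0x43 (blk 4, set 0) → MISS  vc=[21, 28]
11: 0x8d (blk 8, set 0) → MISS  vc=[21, 28, 4]
12: 0x44 (blk 4, set 0) → VC-HIT  vc=[21, 28, 8]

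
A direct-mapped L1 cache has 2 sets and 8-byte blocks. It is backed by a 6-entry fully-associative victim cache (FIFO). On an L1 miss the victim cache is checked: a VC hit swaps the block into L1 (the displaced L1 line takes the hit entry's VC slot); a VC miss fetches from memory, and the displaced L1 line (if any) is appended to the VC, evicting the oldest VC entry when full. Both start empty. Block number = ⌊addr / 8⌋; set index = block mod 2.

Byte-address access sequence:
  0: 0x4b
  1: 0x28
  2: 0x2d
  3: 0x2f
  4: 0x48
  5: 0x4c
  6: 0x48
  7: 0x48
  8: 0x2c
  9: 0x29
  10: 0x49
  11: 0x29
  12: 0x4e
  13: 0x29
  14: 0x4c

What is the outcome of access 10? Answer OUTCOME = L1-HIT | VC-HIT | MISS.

OUTCOME = VC-HIT

#0 0x4b→b9/s1 MISS; vc=[]
#1 0x28→b5/s1 MISS; vc=[9]
#2 0x2d→b5/s1 L1-HIT; vc=[9]
#3 0x2f→b5/s1 L1-HIT; vc=[9]
#4 0x48→b9/s1 VC-HIT; vc=[5]
#5 0x4c→b9/s1 L1-HIT; vc=[5]
#6 0x48→b9/s1 L1-HIT; vc=[5]
#7 0x48→b9/s1 L1-HIT; vc=[5]
#8 0x2c→b5/s1 VC-HIT; vc=[9]
#9 0x29→b5/s1 L1-HIT; vc=[9]
#10 0x49→b9/s1 VC-HIT; vc=[5]
#11 0x29→b5/s1 VC-HIT; vc=[9]
#12 0x4e→b9/s1 VC-HIT; vc=[5]
#13 0x29→b5/s1 VC-HIT; vc=[9]
#14 0x4c→b9/s1 VC-HIT; vc=[5]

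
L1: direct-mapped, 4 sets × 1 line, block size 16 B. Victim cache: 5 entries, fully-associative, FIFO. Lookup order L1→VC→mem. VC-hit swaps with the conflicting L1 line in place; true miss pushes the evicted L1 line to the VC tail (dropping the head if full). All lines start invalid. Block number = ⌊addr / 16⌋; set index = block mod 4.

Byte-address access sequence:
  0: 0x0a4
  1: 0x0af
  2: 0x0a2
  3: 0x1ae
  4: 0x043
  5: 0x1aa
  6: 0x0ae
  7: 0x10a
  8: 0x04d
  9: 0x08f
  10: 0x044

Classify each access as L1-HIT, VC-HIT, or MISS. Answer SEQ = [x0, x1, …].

SEQ = [MISS, L1-HIT, L1-HIT, MISS, MISS, L1-HIT, VC-HIT, MISS, VC-HIT, MISS, VC-HIT]

  [0] addr=0xa4 blk=10 s=2: MISS | VC []
  [1] addr=0xaf blk=10 s=2: L1-HIT | VC []
  [2] addr=0xa2 blk=10 s=2: L1-HIT | VC []
  [3] addr=0x1ae blk=26 s=2: MISS | VC [10]
  [4] addr=0x43 blk=4 s=0: MISS | VC [10]
  [5] addr=0x1aa blk=26 s=2: L1-HIT | VC [10]
  [6] addr=0xae blk=10 s=2: VC-HIT | VC [26]
  [7] addr=0x10a blk=16 s=0: MISS | VC [26, 4]
  [8] addr=0x4d blk=4 s=0: VC-HIT | VC [26, 16]
  [9] addr=0x8f blk=8 s=0: MISS | VC [26, 16, 4]
  [10] addr=0x44 blk=4 s=0: VC-HIT | VC [26, 16, 8]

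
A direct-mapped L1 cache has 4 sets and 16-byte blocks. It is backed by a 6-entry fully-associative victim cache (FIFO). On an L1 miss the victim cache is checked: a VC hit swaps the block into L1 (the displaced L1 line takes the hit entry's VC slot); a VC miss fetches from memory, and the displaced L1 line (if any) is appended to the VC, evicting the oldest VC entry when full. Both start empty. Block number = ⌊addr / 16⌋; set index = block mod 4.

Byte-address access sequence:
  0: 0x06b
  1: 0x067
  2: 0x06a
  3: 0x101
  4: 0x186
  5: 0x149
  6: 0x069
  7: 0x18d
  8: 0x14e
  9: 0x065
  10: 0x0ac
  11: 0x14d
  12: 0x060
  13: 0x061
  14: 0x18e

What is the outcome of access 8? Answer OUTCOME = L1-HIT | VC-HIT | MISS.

  [0] addr=0x6b blk=6 s=2: MISS | VC []
  [1] addr=0x67 blk=6 s=2: L1-HIT | VC []
  [2] addr=0x6a blk=6 s=2: L1-HIT | VC []
  [3] addr=0x101 blk=16 s=0: MISS | VC []
  [4] addr=0x186 blk=24 s=0: MISS | VC [16]
  [5] addr=0x149 blk=20 s=0: MISS | VC [16, 24]
  [6] addr=0x69 blk=6 s=2: L1-HIT | VC [16, 24]
  [7] addr=0x18d blk=24 s=0: VC-HIT | VC [16, 20]
  [8] addr=0x14e blk=20 s=0: VC-HIT | VC [16, 24]
  [9] addr=0x65 blk=6 s=2: L1-HIT | VC [16, 24]
  [10] addr=0xac blk=10 s=2: MISS | VC [16, 24, 6]
  [11] addr=0x14d blk=20 s=0: L1-HIT | VC [16, 24, 6]
  [12] addr=0x60 blk=6 s=2: VC-HIT | VC [16, 24, 10]
  [13] addr=0x61 blk=6 s=2: L1-HIT | VC [16, 24, 10]
  [14] addr=0x18e blk=24 s=0: VC-HIT | VC [16, 20, 10]

OUTCOME = VC-HIT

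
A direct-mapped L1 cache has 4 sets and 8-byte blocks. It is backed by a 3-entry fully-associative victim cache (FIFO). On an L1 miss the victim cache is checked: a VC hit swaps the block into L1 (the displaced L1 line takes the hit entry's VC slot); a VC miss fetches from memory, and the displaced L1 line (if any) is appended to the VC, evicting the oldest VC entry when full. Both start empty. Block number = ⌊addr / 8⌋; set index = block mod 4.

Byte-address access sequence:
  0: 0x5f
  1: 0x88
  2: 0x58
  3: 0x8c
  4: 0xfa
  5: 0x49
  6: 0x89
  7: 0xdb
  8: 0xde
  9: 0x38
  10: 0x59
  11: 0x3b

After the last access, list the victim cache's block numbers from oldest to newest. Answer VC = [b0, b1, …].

VC = [31, 27, 11]

  [0] addr=0x5f blk=11 s=3: MISS | VC []
  [1] addr=0x88 blk=17 s=1: MISS | VC []
  [2] addr=0x58 blk=11 s=3: L1-HIT | VC []
  [3] addr=0x8c blk=17 s=1: L1-HIT | VC []
  [4] addr=0xfa blk=31 s=3: MISS | VC [11]
  [5] addr=0x49 blk=9 s=1: MISS | VC [11, 17]
  [6] addr=0x89 blk=17 s=1: VC-HIT | VC [11, 9]
  [7] addr=0xdb blk=27 s=3: MISS | VC [11, 9, 31]
  [8] addr=0xde blk=27 s=3: L1-HIT | VC [11, 9, 31]
  [9] addr=0x38 blk=7 s=3: MISS | VC [9, 31, 27]
  [10] addr=0x59 blk=11 s=3: MISS | VC [31, 27, 7]
  [11] addr=0x3b blk=7 s=3: VC-HIT | VC [31, 27, 11]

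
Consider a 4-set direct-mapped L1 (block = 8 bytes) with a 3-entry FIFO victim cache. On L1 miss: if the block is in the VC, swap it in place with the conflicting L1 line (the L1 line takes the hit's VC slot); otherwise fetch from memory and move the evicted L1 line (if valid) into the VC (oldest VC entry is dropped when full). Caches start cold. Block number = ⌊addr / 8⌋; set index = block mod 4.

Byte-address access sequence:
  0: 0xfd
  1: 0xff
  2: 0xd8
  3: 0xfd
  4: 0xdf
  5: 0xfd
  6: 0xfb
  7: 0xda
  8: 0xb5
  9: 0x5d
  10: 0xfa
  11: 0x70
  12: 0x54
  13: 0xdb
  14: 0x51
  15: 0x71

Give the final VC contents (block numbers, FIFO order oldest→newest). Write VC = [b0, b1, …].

VC = [31, 22, 10]

0: 0xfd (blk 31, set 3) → MISS  vc=[]
1: 0xff (blk 31, set 3) → L1-HIT  vc=[]
2: 0xd8 (blk 27, set 3) → MISS  vc=[31]
3: 0xfd (blk 31, set 3) → VC-HIT  vc=[27]
4: 0xdf (blk 27, set 3) → VC-HIT  vc=[31]
5: 0xfd (blk 31, set 3) → VC-HIT  vc=[27]
6: 0xfb (blk 31, set 3) → L1-HIT  vc=[27]
7: 0xda (blk 27, set 3) → VC-HIT  vc=[31]
8: 0xb5 (blk 22, set 2) → MISS  vc=[31]
9: 0x5d (blk 11, set 3) → MISS  vc=[31, 27]
10: 0xfa (blk 31, set 3) → VC-HIT  vc=[11, 27]
11: 0x70 (blk 14, set 2) → MISS  vc=[11, 27, 22]
12: 0x54 (blk 10, set 2) → MISS  vc=[27, 22, 14]
13: 0xdb (blk 27, set 3) → VC-HIT  vc=[31, 22, 14]
14: 0x51 (blk 10, set 2) → L1-HIT  vc=[31, 22, 14]
15: 0x71 (blk 14, set 2) → VC-HIT  vc=[31, 22, 10]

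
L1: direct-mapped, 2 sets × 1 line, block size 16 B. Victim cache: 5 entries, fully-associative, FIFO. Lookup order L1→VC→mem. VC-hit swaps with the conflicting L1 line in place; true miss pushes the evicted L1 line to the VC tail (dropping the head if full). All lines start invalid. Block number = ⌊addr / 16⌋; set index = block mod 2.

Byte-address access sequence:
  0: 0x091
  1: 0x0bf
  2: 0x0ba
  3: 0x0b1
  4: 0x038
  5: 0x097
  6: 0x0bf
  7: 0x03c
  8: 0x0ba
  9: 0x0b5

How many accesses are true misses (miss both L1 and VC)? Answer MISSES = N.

MISSES = 3

0: 0x91 (blk 9, set 1) → MISS  vc=[]
1: 0xbf (blk 11, set 1) → MISS  vc=[9]
2: 0xba (blk 11, set 1) → L1-HIT  vc=[9]
3: 0xb1 (blk 11, set 1) → L1-HIT  vc=[9]
4: 0x38 (blk 3, set 1) → MISS  vc=[9, 11]
5: 0x97 (blk 9, set 1) → VC-HIT  vc=[3, 11]
6: 0xbf (blk 11, set 1) → VC-HIT  vc=[3, 9]
7: 0x3c (blk 3, set 1) → VC-HIT  vc=[11, 9]
8: 0xba (blk 11, set 1) → VC-HIT  vc=[3, 9]
9: 0xb5 (blk 11, set 1) → L1-HIT  vc=[3, 9]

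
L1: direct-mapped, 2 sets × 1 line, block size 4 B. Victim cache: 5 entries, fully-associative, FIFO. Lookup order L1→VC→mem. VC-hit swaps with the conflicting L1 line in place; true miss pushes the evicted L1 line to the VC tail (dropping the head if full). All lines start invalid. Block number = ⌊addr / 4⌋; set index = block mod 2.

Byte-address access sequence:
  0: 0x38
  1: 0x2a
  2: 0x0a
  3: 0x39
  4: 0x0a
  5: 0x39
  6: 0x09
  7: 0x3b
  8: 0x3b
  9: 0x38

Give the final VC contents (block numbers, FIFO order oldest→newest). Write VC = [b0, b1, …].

VC = [2, 10]

  [0] addr=0x38 blk=14 s=0: MISS | VC []
  [1] addr=0x2a blk=10 s=0: MISS | VC [14]
  [2] addr=0xa blk=2 s=0: MISS | VC [14, 10]
  [3] addr=0x39 blk=14 s=0: VC-HIT | VC [2, 10]
  [4] addr=0xa blk=2 s=0: VC-HIT | VC [14, 10]
  [5] addr=0x39 blk=14 s=0: VC-HIT | VC [2, 10]
  [6] addr=0x9 blk=2 s=0: VC-HIT | VC [14, 10]
  [7] addr=0x3b blk=14 s=0: VC-HIT | VC [2, 10]
  [8] addr=0x3b blk=14 s=0: L1-HIT | VC [2, 10]
  [9] addr=0x38 blk=14 s=0: L1-HIT | VC [2, 10]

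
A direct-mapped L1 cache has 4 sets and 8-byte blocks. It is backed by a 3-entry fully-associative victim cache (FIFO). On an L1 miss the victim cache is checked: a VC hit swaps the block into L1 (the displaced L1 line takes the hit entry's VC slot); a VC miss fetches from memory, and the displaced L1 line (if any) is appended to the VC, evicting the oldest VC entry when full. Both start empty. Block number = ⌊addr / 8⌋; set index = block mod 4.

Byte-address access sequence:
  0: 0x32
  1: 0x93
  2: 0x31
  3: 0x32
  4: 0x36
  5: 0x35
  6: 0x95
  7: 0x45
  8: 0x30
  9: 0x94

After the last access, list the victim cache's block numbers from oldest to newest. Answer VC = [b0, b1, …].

#0 0x32→b6/s2 MISS; vc=[]
#1 0x93→b18/s2 MISS; vc=[6]
#2 0x31→b6/s2 VC-HIT; vc=[18]
#3 0x32→b6/s2 L1-HIT; vc=[18]
#4 0x36→b6/s2 L1-HIT; vc=[18]
#5 0x35→b6/s2 L1-HIT; vc=[18]
#6 0x95→b18/s2 VC-HIT; vc=[6]
#7 0x45→b8/s0 MISS; vc=[6]
#8 0x30→b6/s2 VC-HIT; vc=[18]
#9 0x94→b18/s2 VC-HIT; vc=[6]

VC = [6]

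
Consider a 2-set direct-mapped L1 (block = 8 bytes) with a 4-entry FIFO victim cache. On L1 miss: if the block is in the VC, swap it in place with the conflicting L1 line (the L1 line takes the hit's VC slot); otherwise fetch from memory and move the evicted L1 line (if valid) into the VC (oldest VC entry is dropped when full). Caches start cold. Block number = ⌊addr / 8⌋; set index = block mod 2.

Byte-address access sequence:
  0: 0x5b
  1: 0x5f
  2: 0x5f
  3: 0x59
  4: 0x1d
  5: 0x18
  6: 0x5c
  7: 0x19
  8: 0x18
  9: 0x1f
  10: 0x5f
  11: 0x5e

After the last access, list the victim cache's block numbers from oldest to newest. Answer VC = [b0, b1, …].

VC = [3]

0: 0x5b (blk 11, set 1) → MISS  vc=[]
1: 0x5f (blk 11, set 1) → L1-HIT  vc=[]
2: 0x5f (blk 11, set 1) → L1-HIT  vc=[]
3: 0x59 (blk 11, set 1) → L1-HIT  vc=[]
4: 0x1d (blk 3, set 1) → MISS  vc=[11]
5: 0x18 (blk 3, set 1) → L1-HIT  vc=[11]
6: 0x5c (blk 11, set 1) → VC-HIT  vc=[3]
7: 0x19 (blk 3, set 1) → VC-HIT  vc=[11]
8: 0x18 (blk 3, set 1) → L1-HIT  vc=[11]
9: 0x1f (blk 3, set 1) → L1-HIT  vc=[11]
10: 0x5f (blk 11, set 1) → VC-HIT  vc=[3]
11: 0x5e (blk 11, set 1) → L1-HIT  vc=[3]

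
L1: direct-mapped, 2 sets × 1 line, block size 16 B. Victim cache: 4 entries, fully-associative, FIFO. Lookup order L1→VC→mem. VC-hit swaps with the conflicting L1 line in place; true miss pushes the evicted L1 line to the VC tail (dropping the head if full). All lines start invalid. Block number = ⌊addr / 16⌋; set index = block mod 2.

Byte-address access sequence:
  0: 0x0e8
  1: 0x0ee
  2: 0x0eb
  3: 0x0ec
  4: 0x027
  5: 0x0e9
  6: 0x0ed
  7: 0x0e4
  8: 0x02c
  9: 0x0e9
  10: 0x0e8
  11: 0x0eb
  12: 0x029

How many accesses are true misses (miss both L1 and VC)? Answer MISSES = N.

  [0] addr=0xe8 blk=14 s=0: MISS | VC []
  [1] addr=0xee blk=14 s=0: L1-HIT | VC []
  [2] addr=0xeb blk=14 s=0: L1-HIT | VC []
  [3] addr=0xec blk=14 s=0: L1-HIT | VC []
  [4] addr=0x27 blk=2 s=0: MISS | VC [14]
  [5] addr=0xe9 blk=14 s=0: VC-HIT | VC [2]
  [6] addr=0xed blk=14 s=0: L1-HIT | VC [2]
  [7] addr=0xe4 blk=14 s=0: L1-HIT | VC [2]
  [8] addr=0x2c blk=2 s=0: VC-HIT | VC [14]
  [9] addr=0xe9 blk=14 s=0: VC-HIT | VC [2]
  [10] addr=0xe8 blk=14 s=0: L1-HIT | VC [2]
  [11] addr=0xeb blk=14 s=0: L1-HIT | VC [2]
  [12] addr=0x29 blk=2 s=0: VC-HIT | VC [14]

MISSES = 2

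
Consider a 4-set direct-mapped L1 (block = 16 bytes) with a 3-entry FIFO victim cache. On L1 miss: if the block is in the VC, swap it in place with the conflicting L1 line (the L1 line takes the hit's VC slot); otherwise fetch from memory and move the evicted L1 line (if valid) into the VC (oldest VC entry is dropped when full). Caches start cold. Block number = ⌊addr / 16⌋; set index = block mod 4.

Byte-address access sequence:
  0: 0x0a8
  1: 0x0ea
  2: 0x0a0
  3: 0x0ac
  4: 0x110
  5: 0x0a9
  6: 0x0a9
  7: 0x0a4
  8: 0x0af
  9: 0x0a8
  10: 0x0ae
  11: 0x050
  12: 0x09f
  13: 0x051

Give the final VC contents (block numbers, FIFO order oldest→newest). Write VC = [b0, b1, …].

0: 0xa8 (blk 10, set 2) → MISS  vc=[]
1: 0xea (blk 14, set 2) → MISS  vc=[10]
2: 0xa0 (blk 10, set 2) → VC-HIT  vc=[14]
3: 0xac (blk 10, set 2) → L1-HIT  vc=[14]
4: 0x110 (blk 17, set 1) → MISS  vc=[14]
5: 0xa9 (blk 10, set 2) → L1-HIT  vc=[14]
6: 0xa9 (blk 10, set 2) → L1-HIT  vc=[14]
7: 0xa4 (blk 10, set 2) → L1-HIT  vc=[14]
8: 0xaf (blk 10, set 2) → L1-HIT  vc=[14]
9: 0xa8 (blk 10, set 2) → L1-HIT  vc=[14]
10: 0xae (blk 10, set 2) → L1-HIT  vc=[14]
11: 0x50 (blk 5, set 1) → MISS  vc=[14, 17]
12: 0x9f (blk 9, set 1) → MISS  vc=[14, 17, 5]
13: 0x51 (blk 5, set 1) → VC-HIT  vc=[14, 17, 9]

VC = [14, 17, 9]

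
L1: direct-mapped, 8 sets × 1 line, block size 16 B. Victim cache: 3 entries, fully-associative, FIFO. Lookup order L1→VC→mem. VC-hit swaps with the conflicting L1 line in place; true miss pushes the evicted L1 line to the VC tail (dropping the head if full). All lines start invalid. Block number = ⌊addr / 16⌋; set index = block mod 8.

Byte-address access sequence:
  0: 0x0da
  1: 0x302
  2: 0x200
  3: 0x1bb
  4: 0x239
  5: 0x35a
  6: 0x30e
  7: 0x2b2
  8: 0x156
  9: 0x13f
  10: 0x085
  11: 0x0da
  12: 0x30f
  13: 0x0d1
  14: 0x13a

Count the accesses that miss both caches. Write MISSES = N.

MISSES = 11

  [0] addr=0xda blk=13 s=5: MISS | VC []
  [1] addr=0x302 blk=48 s=0: MISS | VC []
  [2] addr=0x200 blk=32 s=0: MISS | VC [48]
  [3] addr=0x1bb blk=27 s=3: MISS | VC [48]
  [4] addr=0x239 blk=35 s=3: MISS | VC [48, 27]
  [5] addr=0x35a blk=53 s=5: MISS | VC [48, 27, 13]
  [6] addr=0x30e blk=48 s=0: VC-HIT | VC [32, 27, 13]
  [7] addr=0x2b2 blk=43 s=3: MISS | VC [27, 13, 35]
  [8] addr=0x156 blk=21 s=5: MISS | VC [13, 35, 53]
  [9] addr=0x13f blk=19 s=3: MISS | VC [35, 53, 43]
  [10] addr=0x85 blk=8 s=0: MISS | VC [53, 43, 48]
  [11] addr=0xda blk=13 s=5: MISS | VC [43, 48, 21]
  [12] addr=0x30f blk=48 s=0: VC-HIT | VC [43, 8, 21]
  [13] addr=0xd1 blk=13 s=5: L1-HIT | VC [43, 8, 21]
  [14] addr=0x13a blk=19 s=3: L1-HIT | VC [43, 8, 21]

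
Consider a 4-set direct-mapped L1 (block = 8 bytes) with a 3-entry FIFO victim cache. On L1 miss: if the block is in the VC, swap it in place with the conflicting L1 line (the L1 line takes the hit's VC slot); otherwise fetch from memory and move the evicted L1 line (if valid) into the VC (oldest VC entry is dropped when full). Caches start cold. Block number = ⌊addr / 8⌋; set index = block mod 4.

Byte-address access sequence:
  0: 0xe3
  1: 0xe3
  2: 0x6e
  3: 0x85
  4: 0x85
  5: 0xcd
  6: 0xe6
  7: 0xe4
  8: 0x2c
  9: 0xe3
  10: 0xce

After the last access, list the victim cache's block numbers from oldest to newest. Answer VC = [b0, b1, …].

#0 0xe3→b28/s0 MISS; vc=[]
#1 0xe3→b28/s0 L1-HIT; vc=[]
#2 0x6e→b13/s1 MISS; vc=[]
#3 0x85→b16/s0 MISS; vc=[28]
#4 0x85→b16/s0 L1-HIT; vc=[28]
#5 0xcd→b25/s1 MISS; vc=[28,13]
#6 0xe6→b28/s0 VC-HIT; vc=[16,13]
#7 0xe4→b28/s0 L1-HIT; vc=[16,13]
#8 0x2c→b5/s1 MISS; vc=[16,13,25]
#9 0xe3→b28/s0 L1-HIT; vc=[16,13,25]
#10 0xce→b25/s1 VC-HIT; vc=[16,13,5]

VC = [16, 13, 5]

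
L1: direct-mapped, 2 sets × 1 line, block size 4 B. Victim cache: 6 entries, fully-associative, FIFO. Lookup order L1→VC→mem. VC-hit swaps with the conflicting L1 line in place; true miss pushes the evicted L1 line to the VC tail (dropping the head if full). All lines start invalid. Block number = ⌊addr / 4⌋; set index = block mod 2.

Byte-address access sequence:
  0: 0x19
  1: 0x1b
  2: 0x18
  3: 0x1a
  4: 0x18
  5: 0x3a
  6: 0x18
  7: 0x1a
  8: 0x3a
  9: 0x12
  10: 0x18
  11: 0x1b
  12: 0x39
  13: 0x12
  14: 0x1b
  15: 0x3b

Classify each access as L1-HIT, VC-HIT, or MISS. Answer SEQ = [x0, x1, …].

SEQ = [MISS, L1-HIT, L1-HIT, L1-HIT, L1-HIT, MISS, VC-HIT, L1-HIT, VC-HIT, MISS, VC-HIT, L1-HIT, VC-HIT, VC-HIT, VC-HIT, VC-HIT]

  [0] addr=0x19 blk=6 s=0: MISS | VC []
  [1] addr=0x1b blk=6 s=0: L1-HIT | VC []
  [2] addr=0x18 blk=6 s=0: L1-HIT | VC []
  [3] addr=0x1a blk=6 s=0: L1-HIT | VC []
  [4] addr=0x18 blk=6 s=0: L1-HIT | VC []
  [5] addr=0x3a blk=14 s=0: MISS | VC [6]
  [6] addr=0x18 blk=6 s=0: VC-HIT | VC [14]
  [7] addr=0x1a blk=6 s=0: L1-HIT | VC [14]
  [8] addr=0x3a blk=14 s=0: VC-HIT | VC [6]
  [9] addr=0x12 blk=4 s=0: MISS | VC [6, 14]
  [10] addr=0x18 blk=6 s=0: VC-HIT | VC [4, 14]
  [11] addr=0x1b blk=6 s=0: L1-HIT | VC [4, 14]
  [12] addr=0x39 blk=14 s=0: VC-HIT | VC [4, 6]
  [13] addr=0x12 blk=4 s=0: VC-HIT | VC [14, 6]
  [14] addr=0x1b blk=6 s=0: VC-HIT | VC [14, 4]
  [15] addr=0x3b blk=14 s=0: VC-HIT | VC [6, 4]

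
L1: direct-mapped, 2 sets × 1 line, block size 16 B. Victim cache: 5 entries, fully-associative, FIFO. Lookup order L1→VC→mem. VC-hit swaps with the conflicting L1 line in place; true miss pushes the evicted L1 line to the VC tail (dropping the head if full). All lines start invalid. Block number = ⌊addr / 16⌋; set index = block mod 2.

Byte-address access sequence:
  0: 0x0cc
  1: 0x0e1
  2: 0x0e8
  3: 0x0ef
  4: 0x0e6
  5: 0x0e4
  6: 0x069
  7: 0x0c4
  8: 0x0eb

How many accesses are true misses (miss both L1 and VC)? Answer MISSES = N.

0: 0xcc (blk 12, set 0) → MISS  vc=[]
1: 0xe1 (blk 14, set 0) → MISS  vc=[12]
2: 0xe8 (blk 14, set 0) → L1-HIT  vc=[12]
3: 0xef (blk 14, set 0) → L1-HIT  vc=[12]
4: 0xe6 (blk 14, set 0) → L1-HIT  vc=[12]
5: 0xe4 (blk 14, set 0) → L1-HIT  vc=[12]
6: 0x69 (blk 6, set 0) → MISS  vc=[12, 14]
7: 0xc4 (blk 12, set 0) → VC-HIT  vc=[6, 14]
8: 0xeb (blk 14, set 0) → VC-HIT  vc=[6, 12]

MISSES = 3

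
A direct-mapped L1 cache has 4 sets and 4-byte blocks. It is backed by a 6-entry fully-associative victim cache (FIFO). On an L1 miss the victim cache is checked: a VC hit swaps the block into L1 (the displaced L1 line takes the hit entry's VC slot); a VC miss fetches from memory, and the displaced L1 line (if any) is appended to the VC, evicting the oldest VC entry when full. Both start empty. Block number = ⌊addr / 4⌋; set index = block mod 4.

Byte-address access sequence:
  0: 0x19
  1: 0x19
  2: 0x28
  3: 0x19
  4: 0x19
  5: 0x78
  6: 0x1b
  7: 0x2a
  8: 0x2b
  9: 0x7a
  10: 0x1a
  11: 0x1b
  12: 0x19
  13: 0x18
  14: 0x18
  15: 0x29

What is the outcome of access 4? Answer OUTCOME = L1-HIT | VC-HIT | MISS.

0: 0x19 (blk 6, set 2) → MISS  vc=[]
1: 0x19 (blk 6, set 2) → L1-HIT  vc=[]
2: 0x28 (blk 10, set 2) → MISS  vc=[6]
3: 0x19 (blk 6, set 2) → VC-HIT  vc=[10]
4: 0x19 (blk 6, set 2) → L1-HIT  vc=[10]
5: 0x78 (blk 30, set 2) → MISS  vc=[10, 6]
6: 0x1b (blk 6, set 2) → VC-HIT  vc=[10, 30]
7: 0x2a (blk 10, set 2) → VC-HIT  vc=[6, 30]
8: 0x2b (blk 10, set 2) → L1-HIT  vc=[6, 30]
9: 0x7a (blk 30, set 2) → VC-HIT  vc=[6, 10]
10: 0x1a (blk 6, set 2) → VC-HIT  vc=[30, 10]
11: 0x1b (blk 6, set 2) → L1-HIT  vc=[30, 10]
12: 0x19 (blk 6, set 2) → L1-HIT  vc=[30, 10]
13: 0x18 (blk 6, set 2) → L1-HIT  vc=[30, 10]
14: 0x18 (blk 6, set 2) → L1-HIT  vc=[30, 10]
15: 0x29 (blk 10, set 2) → VC-HIT  vc=[30, 6]

OUTCOME = L1-HIT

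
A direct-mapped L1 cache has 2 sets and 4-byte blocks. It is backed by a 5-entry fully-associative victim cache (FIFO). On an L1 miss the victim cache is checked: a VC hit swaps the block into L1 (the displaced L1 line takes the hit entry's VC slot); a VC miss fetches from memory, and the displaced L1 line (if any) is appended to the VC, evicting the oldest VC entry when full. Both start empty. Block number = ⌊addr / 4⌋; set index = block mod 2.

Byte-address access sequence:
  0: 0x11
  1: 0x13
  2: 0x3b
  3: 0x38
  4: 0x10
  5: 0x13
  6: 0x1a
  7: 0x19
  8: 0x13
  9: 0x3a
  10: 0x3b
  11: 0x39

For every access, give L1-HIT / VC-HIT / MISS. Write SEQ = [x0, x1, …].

SEQ = [MISS, L1-HIT, MISS, L1-HIT, VC-HIT, L1-HIT, MISS, L1-HIT, VC-HIT, VC-HIT, L1-HIT, L1-HIT]

  [0] addr=0x11 blk=4 s=0: MISS | VC []
  [1] addr=0x13 blk=4 s=0: L1-HIT | VC []
  [2] addr=0x3b blk=14 s=0: MISS | VC [4]
  [3] addr=0x38 blk=14 s=0: L1-HIT | VC [4]
  [4] addr=0x10 blk=4 s=0: VC-HIT | VC [14]
  [5] addr=0x13 blk=4 s=0: L1-HIT | VC [14]
  [6] addr=0x1a blk=6 s=0: MISS | VC [14, 4]
  [7] addr=0x19 blk=6 s=0: L1-HIT | VC [14, 4]
  [8] addr=0x13 blk=4 s=0: VC-HIT | VC [14, 6]
  [9] addr=0x3a blk=14 s=0: VC-HIT | VC [4, 6]
  [10] addr=0x3b blk=14 s=0: L1-HIT | VC [4, 6]
  [11] addr=0x39 blk=14 s=0: L1-HIT | VC [4, 6]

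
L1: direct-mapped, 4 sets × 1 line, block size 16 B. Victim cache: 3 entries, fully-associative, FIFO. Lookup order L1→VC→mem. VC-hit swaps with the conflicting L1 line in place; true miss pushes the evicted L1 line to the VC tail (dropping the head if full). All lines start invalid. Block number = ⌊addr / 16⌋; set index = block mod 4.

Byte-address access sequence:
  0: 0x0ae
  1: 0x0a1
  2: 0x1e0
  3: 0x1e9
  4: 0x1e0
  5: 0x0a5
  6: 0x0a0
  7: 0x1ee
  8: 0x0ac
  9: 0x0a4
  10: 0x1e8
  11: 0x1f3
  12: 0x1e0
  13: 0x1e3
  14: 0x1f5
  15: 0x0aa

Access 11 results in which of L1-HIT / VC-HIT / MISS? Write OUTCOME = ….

OUTCOME = MISS

  [0] addr=0xae blk=10 s=2: MISS | VC []
  [1] addr=0xa1 blk=10 s=2: L1-HIT | VC []
  [2] addr=0x1e0 blk=30 s=2: MISS | VC [10]
  [3] addr=0x1e9 blk=30 s=2: L1-HIT | VC [10]
  [4] addr=0x1e0 blk=30 s=2: L1-HIT | VC [10]
  [5] addr=0xa5 blk=10 s=2: VC-HIT | VC [30]
  [6] addr=0xa0 blk=10 s=2: L1-HIT | VC [30]
  [7] addr=0x1ee blk=30 s=2: VC-HIT | VC [10]
  [8] addr=0xac blk=10 s=2: VC-HIT | VC [30]
  [9] addr=0xa4 blk=10 s=2: L1-HIT | VC [30]
  [10] addr=0x1e8 blk=30 s=2: VC-HIT | VC [10]
  [11] addr=0x1f3 blk=31 s=3: MISS | VC [10]
  [12] addr=0x1e0 blk=30 s=2: L1-HIT | VC [10]
  [13] addr=0x1e3 blk=30 s=2: L1-HIT | VC [10]
  [14] addr=0x1f5 blk=31 s=3: L1-HIT | VC [10]
  [15] addr=0xaa blk=10 s=2: VC-HIT | VC [30]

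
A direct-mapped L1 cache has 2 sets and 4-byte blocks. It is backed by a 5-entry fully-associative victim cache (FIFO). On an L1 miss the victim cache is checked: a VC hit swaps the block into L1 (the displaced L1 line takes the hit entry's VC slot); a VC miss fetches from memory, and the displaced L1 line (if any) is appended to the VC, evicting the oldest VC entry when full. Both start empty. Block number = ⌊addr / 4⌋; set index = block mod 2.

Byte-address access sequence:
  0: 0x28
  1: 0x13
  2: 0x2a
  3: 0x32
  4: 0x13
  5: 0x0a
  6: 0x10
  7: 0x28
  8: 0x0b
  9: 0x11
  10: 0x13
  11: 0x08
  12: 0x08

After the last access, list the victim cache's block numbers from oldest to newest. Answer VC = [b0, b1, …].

  [0] addr=0x28 blk=10 s=0: MISS | VC []
  [1] addr=0x13 blk=4 s=0: MISS | VC [10]
  [2] addr=0x2a blk=10 s=0: VC-HIT | VC [4]
  [3] addr=0x32 blk=12 s=0: MISS | VC [4, 10]
  [4] addr=0x13 blk=4 s=0: VC-HIT | VC [12, 10]
  [5] addr=0xa blk=2 s=0: MISS | VC [12, 10, 4]
  [6] addr=0x10 blk=4 s=0: VC-HIT | VC [12, 10, 2]
  [7] addr=0x28 blk=10 s=0: VC-HIT | VC [12, 4, 2]
  [8] addr=0xb blk=2 s=0: VC-HIT | VC [12, 4, 10]
  [9] addr=0x11 blk=4 s=0: VC-HIT | VC [12, 2, 10]
  [10] addr=0x13 blk=4 s=0: L1-HIT | VC [12, 2, 10]
  [11] addr=0x8 blk=2 s=0: VC-HIT | VC [12, 4, 10]
  [12] addr=0x8 blk=2 s=0: L1-HIT | VC [12, 4, 10]

VC = [12, 4, 10]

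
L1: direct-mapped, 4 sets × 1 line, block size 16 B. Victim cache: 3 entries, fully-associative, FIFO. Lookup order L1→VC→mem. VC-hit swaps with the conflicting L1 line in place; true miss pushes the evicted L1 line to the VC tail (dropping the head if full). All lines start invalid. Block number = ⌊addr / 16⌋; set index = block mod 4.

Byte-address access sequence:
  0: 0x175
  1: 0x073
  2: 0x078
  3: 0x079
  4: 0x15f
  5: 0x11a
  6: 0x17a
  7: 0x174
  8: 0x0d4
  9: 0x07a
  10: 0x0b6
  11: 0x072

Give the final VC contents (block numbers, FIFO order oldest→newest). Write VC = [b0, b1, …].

VC = [21, 17, 11]

  [0] addr=0x175 blk=23 s=3: MISS | VC []
  [1] addr=0x73 blk=7 s=3: MISS | VC [23]
  [2] addr=0x78 blk=7 s=3: L1-HIT | VC [23]
  [3] addr=0x79 blk=7 s=3: L1-HIT | VC [23]
  [4] addr=0x15f blk=21 s=1: MISS | VC [23]
  [5] addr=0x11a blk=17 s=1: MISS | VC [23, 21]
  [6] addr=0x17a blk=23 s=3: VC-HIT | VC [7, 21]
  [7] addr=0x174 blk=23 s=3: L1-HIT | VC [7, 21]
  [8] addr=0xd4 blk=13 s=1: MISS | VC [7, 21, 17]
  [9] addr=0x7a blk=7 s=3: VC-HIT | VC [23, 21, 17]
  [10] addr=0xb6 blk=11 s=3: MISS | VC [21, 17, 7]
  [11] addr=0x72 blk=7 s=3: VC-HIT | VC [21, 17, 11]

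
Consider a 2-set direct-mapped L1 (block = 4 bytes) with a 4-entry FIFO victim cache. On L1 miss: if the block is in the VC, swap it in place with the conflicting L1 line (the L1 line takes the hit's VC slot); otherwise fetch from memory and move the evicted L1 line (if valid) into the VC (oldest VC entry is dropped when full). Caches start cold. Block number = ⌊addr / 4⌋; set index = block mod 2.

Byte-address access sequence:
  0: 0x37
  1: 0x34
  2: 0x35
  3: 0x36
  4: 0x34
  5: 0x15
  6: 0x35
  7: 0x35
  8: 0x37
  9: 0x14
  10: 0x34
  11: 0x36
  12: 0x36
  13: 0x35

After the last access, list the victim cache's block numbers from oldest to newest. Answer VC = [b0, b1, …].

#0 0x37→b13/s1 MISS; vc=[]
#1 0x34→b13/s1 L1-HIT; vc=[]
#2 0x35→b13/s1 L1-HIT; vc=[]
#3 0x36→b13/s1 L1-HIT; vc=[]
#4 0x34→b13/s1 L1-HIT; vc=[]
#5 0x15→b5/s1 MISS; vc=[13]
#6 0x35→b13/s1 VC-HIT; vc=[5]
#7 0x35→b13/s1 L1-HIT; vc=[5]
#8 0x37→b13/s1 L1-HIT; vc=[5]
#9 0x14→b5/s1 VC-HIT; vc=[13]
#10 0x34→b13/s1 VC-HIT; vc=[5]
#11 0x36→b13/s1 L1-HIT; vc=[5]
#12 0x36→b13/s1 L1-HIT; vc=[5]
#13 0x35→b13/s1 L1-HIT; vc=[5]

VC = [5]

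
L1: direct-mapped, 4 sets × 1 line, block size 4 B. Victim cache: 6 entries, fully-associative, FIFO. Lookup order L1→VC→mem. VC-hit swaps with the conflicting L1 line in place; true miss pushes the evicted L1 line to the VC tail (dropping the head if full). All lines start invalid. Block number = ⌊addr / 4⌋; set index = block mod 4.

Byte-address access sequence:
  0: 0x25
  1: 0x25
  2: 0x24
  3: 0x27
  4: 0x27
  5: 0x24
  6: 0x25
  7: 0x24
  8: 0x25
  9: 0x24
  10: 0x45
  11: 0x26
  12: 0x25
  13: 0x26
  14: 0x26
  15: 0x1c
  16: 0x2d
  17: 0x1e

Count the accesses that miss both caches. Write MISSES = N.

#0 0x25→b9/s1 MISS; vc=[]
#1 0x25→b9/s1 L1-HIT; vc=[]
#2 0x24→b9/s1 L1-HIT; vc=[]
#3 0x27→b9/s1 L1-HIT; vc=[]
#4 0x27→b9/s1 L1-HIT; vc=[]
#5 0x24→b9/s1 L1-HIT; vc=[]
#6 0x25→b9/s1 L1-HIT; vc=[]
#7 0x24→b9/s1 L1-HIT; vc=[]
#8 0x25→b9/s1 L1-HIT; vc=[]
#9 0x24→b9/s1 L1-HIT; vc=[]
#10 0x45→b17/s1 MISS; vc=[9]
#11 0x26→b9/s1 VC-HIT; vc=[17]
#12 0x25→b9/s1 L1-HIT; vc=[17]
#13 0x26→b9/s1 L1-HIT; vc=[17]
#14 0x26→b9/s1 L1-HIT; vc=[17]
#15 0x1c→b7/s3 MISS; vc=[17]
#16 0x2d→b11/s3 MISS; vc=[17,7]
#17 0x1e→b7/s3 VC-HIT; vc=[17,11]

MISSES = 4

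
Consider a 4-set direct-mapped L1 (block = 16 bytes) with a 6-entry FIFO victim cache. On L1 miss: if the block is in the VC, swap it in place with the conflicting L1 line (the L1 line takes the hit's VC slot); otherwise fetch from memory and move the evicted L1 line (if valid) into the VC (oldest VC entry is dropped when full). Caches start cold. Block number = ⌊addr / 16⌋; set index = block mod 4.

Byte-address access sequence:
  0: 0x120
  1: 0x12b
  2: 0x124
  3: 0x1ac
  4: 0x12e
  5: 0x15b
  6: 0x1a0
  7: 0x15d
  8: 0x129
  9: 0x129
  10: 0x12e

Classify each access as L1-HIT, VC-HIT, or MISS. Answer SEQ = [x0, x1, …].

  [0] addr=0x120 blk=18 s=2: MISS | VC []
  [1] addr=0x12b blk=18 s=2: L1-HIT | VC []
  [2] addr=0x124 blk=18 s=2: L1-HIT | VC []
  [3] addr=0x1ac blk=26 s=2: MISS | VC [18]
  [4] addr=0x12e blk=18 s=2: VC-HIT | VC [26]
  [5] addr=0x15b blk=21 s=1: MISS | VC [26]
  [6] addr=0x1a0 blk=26 s=2: VC-HIT | VC [18]
  [7] addr=0x15d blk=21 s=1: L1-HIT | VC [18]
  [8] addr=0x129 blk=18 s=2: VC-HIT | VC [26]
  [9] addr=0x129 blk=18 s=2: L1-HIT | VC [26]
  [10] addr=0x12e blk=18 s=2: L1-HIT | VC [26]

SEQ = [MISS, L1-HIT, L1-HIT, MISS, VC-HIT, MISS, VC-HIT, L1-HIT, VC-HIT, L1-HIT, L1-HIT]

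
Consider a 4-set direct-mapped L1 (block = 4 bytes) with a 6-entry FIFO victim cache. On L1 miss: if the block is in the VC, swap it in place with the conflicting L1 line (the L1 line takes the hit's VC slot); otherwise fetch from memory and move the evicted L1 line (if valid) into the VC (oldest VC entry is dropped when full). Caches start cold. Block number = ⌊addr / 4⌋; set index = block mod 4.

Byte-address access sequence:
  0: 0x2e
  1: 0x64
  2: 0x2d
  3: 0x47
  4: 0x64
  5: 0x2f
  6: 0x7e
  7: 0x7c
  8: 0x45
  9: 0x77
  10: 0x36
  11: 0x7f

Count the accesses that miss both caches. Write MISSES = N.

0: 0x2e (blk 11, set 3) → MISS  vc=[]
1: 0x64 (blk 25, set 1) → MISS  vc=[]
2: 0x2d (blk 11, set 3) → L1-HIT  vc=[]
3: 0x47 (blk 17, set 1) → MISS  vc=[25]
4: 0x64 (blk 25, set 1) → VC-HIT  vc=[17]
5: 0x2f (blk 11, set 3) → L1-HIT  vc=[17]
6: 0x7e (blk 31, set 3) → MISS  vc=[17, 11]
7: 0x7c (blk 31, set 3) → L1-HIT  vc=[17, 11]
8: 0x45 (blk 17, set 1) → VC-HIT  vc=[25, 11]
9: 0x77 (blk 29, set 1) → MISS  vc=[25, 11, 17]
10: 0x36 (blk 13, set 1) → MISS  vc=[25, 11, 17, 29]
11: 0x7f (blk 31, set 3) → L1-HIT  vc=[25, 11, 17, 29]

MISSES = 6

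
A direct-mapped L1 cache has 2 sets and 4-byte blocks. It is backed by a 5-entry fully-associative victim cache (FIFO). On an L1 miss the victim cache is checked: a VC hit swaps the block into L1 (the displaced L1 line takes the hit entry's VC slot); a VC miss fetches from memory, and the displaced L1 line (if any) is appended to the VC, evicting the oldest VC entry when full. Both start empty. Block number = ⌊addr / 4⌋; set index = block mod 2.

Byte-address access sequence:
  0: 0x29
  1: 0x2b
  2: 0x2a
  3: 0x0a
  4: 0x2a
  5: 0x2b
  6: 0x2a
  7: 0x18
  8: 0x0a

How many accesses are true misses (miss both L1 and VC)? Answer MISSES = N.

MISSES = 3

0: 0x29 (blk 10, set 0) → MISS  vc=[]
1: 0x2b (blk 10, set 0) → L1-HIT  vc=[]
2: 0x2a (blk 10, set 0) → L1-HIT  vc=[]
3: 0xa (blk 2, set 0) → MISS  vc=[10]
4: 0x2a (blk 10, set 0) → VC-HIT  vc=[2]
5: 0x2b (blk 10, set 0) → L1-HIT  vc=[2]
6: 0x2a (blk 10, set 0) → L1-HIT  vc=[2]
7: 0x18 (blk 6, set 0) → MISS  vc=[2, 10]
8: 0xa (blk 2, set 0) → VC-HIT  vc=[6, 10]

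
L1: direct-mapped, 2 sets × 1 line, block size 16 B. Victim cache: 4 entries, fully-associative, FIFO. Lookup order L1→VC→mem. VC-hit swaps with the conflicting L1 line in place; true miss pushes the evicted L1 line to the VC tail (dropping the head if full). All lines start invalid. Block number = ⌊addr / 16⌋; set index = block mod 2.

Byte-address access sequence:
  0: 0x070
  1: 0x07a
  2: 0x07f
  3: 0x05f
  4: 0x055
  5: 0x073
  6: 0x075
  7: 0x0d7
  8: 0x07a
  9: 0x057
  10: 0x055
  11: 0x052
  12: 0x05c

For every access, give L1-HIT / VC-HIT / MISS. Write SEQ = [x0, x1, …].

#0 0x70→b7/s1 MISS; vc=[]
#1 0x7a→b7/s1 L1-HIT; vc=[]
#2 0x7f→b7/s1 L1-HIT; vc=[]
#3 0x5f→b5/s1 MISS; vc=[7]
#4 0x55→b5/s1 L1-HIT; vc=[7]
#5 0x73→b7/s1 VC-HIT; vc=[5]
#6 0x75→b7/s1 L1-HIT; vc=[5]
#7 0xd7→b13/s1 MISS; vc=[5,7]
#8 0x7a→b7/s1 VC-HIT; vc=[5,13]
#9 0x57→b5/s1 VC-HIT; vc=[7,13]
#10 0x55→b5/s1 L1-HIT; vc=[7,13]
#11 0x52→b5/s1 L1-HIT; vc=[7,13]
#12 0x5c→b5/s1 L1-HIT; vc=[7,13]

SEQ = [MISS, L1-HIT, L1-HIT, MISS, L1-HIT, VC-HIT, L1-HIT, MISS, VC-HIT, VC-HIT, L1-HIT, L1-HIT, L1-HIT]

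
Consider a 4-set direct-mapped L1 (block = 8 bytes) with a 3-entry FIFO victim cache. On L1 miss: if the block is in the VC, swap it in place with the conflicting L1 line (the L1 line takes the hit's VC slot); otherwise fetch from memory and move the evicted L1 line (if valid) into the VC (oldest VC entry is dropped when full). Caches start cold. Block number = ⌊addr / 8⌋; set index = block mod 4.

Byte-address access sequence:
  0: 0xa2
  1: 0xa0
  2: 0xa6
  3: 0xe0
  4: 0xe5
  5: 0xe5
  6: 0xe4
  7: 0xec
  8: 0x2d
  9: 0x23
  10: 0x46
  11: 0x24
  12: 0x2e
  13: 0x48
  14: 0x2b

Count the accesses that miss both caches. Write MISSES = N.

  [0] addr=0xa2 blk=20 s=0: MISS | VC []
  [1] addr=0xa0 blk=20 s=0: L1-HIT | VC []
  [2] addr=0xa6 blk=20 s=0: L1-HIT | VC []
  [3] addr=0xe0 blk=28 s=0: MISS | VC [20]
  [4] addr=0xe5 blk=28 s=0: L1-HIT | VC [20]
  [5] addr=0xe5 blk=28 s=0: L1-HIT | VC [20]
  [6] addr=0xe4 blk=28 s=0: L1-HIT | VC [20]
  [7] addr=0xec blk=29 s=1: MISS | VC [20]
  [8] addr=0x2d blk=5 s=1: MISS | VC [20, 29]
  [9] addr=0x23 blk=4 s=0: MISS | VC [20, 29, 28]
  [10] addr=0x46 blk=8 s=0: MISS | VC [29, 28, 4]
  [11] addr=0x24 blk=4 s=0: VC-HIT | VC [29, 28, 8]
  [12] addr=0x2e blk=5 s=1: L1-HIT | VC [29, 28, 8]
  [13] addr=0x48 blk=9 s=1: MISS | VC [28, 8, 5]
  [14] addr=0x2b blk=5 s=1: VC-HIT | VC [28, 8, 9]

MISSES = 7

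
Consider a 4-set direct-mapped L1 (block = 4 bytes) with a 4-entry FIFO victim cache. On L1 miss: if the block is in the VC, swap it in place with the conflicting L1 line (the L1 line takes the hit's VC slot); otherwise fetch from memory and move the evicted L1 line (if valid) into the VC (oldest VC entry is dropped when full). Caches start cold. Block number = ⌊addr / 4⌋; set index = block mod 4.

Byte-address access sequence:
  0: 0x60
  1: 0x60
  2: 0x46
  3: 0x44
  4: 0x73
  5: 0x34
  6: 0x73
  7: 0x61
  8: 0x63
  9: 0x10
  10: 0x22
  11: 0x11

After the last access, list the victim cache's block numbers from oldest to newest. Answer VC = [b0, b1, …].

#0 0x60→b24/s0 MISS; vc=[]
#1 0x60→b24/s0 L1-HIT; vc=[]
#2 0x46→b17/s1 MISS; vc=[]
#3 0x44→b17/s1 L1-HIT; vc=[]
#4 0x73→b28/s0 MISS; vc=[24]
#5 0x34→b13/s1 MISS; vc=[24,17]
#6 0x73→b28/s0 L1-HIT; vc=[24,17]
#7 0x61→b24/s0 VC-HIT; vc=[28,17]
#8 0x63→b24/s0 L1-HIT; vc=[28,17]
#9 0x10→b4/s0 MISS; vc=[28,17,24]
#10 0x22→b8/s0 MISS; vc=[28,17,24,4]
#11 0x11→b4/s0 VC-HIT; vc=[28,17,24,8]

VC = [28, 17, 24, 8]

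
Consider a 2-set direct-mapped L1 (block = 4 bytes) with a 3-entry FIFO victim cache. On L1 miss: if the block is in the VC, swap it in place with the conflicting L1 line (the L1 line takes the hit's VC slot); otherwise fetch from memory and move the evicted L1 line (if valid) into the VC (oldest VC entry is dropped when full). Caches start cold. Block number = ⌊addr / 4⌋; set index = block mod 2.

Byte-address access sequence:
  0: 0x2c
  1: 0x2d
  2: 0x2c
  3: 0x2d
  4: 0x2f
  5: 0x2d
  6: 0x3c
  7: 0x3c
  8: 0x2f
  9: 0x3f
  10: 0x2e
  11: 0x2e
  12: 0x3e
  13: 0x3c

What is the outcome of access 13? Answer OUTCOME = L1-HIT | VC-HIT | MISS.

OUTCOME = L1-HIT

0: 0x2c (blk 11, set 1) → MISS  vc=[]
1: 0x2d (blk 11, set 1) → L1-HIT  vc=[]
2: 0x2c (blk 11, set 1) → L1-HIT  vc=[]
3: 0x2d (blk 11, set 1) → L1-HIT  vc=[]
4: 0x2f (blk 11, set 1) → L1-HIT  vc=[]
5: 0x2d (blk 11, set 1) → L1-HIT  vc=[]
6: 0x3c (blk 15, set 1) → MISS  vc=[11]
7: 0x3c (blk 15, set 1) → L1-HIT  vc=[11]
8: 0x2f (blk 11, set 1) → VC-HIT  vc=[15]
9: 0x3f (blk 15, set 1) → VC-HIT  vc=[11]
10: 0x2e (blk 11, set 1) → VC-HIT  vc=[15]
11: 0x2e (blk 11, set 1) → L1-HIT  vc=[15]
12: 0x3e (blk 15, set 1) → VC-HIT  vc=[11]
13: 0x3c (blk 15, set 1) → L1-HIT  vc=[11]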